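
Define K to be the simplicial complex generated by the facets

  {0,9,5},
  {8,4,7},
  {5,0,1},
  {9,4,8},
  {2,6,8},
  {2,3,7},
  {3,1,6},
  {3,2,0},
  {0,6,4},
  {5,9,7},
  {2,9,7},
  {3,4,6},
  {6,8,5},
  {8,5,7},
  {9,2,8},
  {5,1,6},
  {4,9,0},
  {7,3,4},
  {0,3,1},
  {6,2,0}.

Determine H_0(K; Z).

We work with the vertex ordering 0 < 1 < 2 < 3 < 4 < 5 < 6 < 7 < 8 < 9. The simplices of K, each written with vertices in increasing order, are:

  0-simplices (10): [0], [1], [2], [3], [4], [5], [6], [7], [8], [9]
  1-simplices (30): (30 of them)
  2-simplices (20): (20 of them)

Hence C_0 ≅ Z^10, C_1 ≅ Z^30, C_2 ≅ Z^20.

∂_1: C_1 → C_0 maps an edge to its endpoints' difference, ∂[p,q] = q − p. For instance
  ∂[5,8] = [8] − [5].
As a 10×30 matrix over Z this has rank 9, with invariant factors (1,1,1,1,1,1,1,1,1).

Boundary ∂_2: C_2 → C_1 maps a triangle to the signed sum of its edges. For instance
  ∂[2,6,8] = [6,8] − [2,8] + [2,6],
  ∂[4,7,8] = [7,8] − [4,8] + [4,7].
As a 30×20 matrix over Z this has rank 20, with invariant factors (1,1,1,1,1,1,1,1,1,1,1,1,1,1,1,1,1,1,1,2).

Now H_k = ker ∂_k / im ∂_{k+1}, so:

  H_0: rank C_0 − rank ∂_1 = 10 − 9 = 1, and the invariant factors of ∂_1 are all 1, so H_0 = Z.

H_0 = Z.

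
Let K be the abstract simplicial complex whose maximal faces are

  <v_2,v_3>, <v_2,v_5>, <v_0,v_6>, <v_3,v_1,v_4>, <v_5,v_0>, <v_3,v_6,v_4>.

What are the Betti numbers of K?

We work with the vertex ordering v_0 < v_1 < v_2 < v_3 < v_4 < v_5 < v_6. The simplices of K, each written with vertices in increasing order, are:

  0-simplices (7): [v_0], [v_1], [v_2], [v_3], [v_4], [v_5], [v_6]
  1-simplices (9): [v_0,v_5], [v_0,v_6], [v_1,v_3], [v_1,v_4], [v_2,v_3], [v_2,v_5], [v_3,v_4], [v_3,v_6], [v_4,v_6]
  2-simplices (2): [v_1,v_3,v_4], [v_3,v_4,v_6]

so the chain groups are C_0 ≅ Z^7, C_1 ≅ Z^9, C_2 ≅ Z^2.

∂_1: C_1 → C_0 is given by ∂[p,q] = [q] − [p]. For instance
  ∂[v_2,v_5] = [v_5] − [v_2].
This gives a 7×9 integer matrix of rank 6; reducing to Smith normal form yields diagonal entries (1,1,1,1,1,1).

The boundary map ∂_2: C_2 → C_1 acts by ∂[p,q,r] = [q,r] − [p,r] + [p,q]. For instance
  ∂[v_3,v_4,v_6] = [v_4,v_6] − [v_3,v_6] + [v_3,v_4],
  ∂[v_1,v_3,v_4] = [v_3,v_4] − [v_1,v_4] + [v_1,v_3].
The 9×2 boundary matrix has rank 2 and Smith normal form diag(1,1).

Computing H_k = (kernel of ∂_k) / (image of ∂_{k+1}):

  H_0: rank C_0 − rank ∂_1 = 7 − 6 = 1, and the invariant factors of ∂_1 are all 1, so H_0 ≅ Z.
  H_1: rank ker ∂_1 − rank ∂_2 = (9 − 6) − 2 = 1, and the invariant factors of ∂_2 are all 1, so H_1 ≅ Z.
  H_2: rank ker ∂_2 − rank ∂_3 = (2 − 2) − 0 = 0, and there is no ∂_3, so H_2 ≅ 0.

As a check, the Euler characteristic is 7 − 9 + 2 = 0, which agrees with 1 − 1 + 0 = 0.

Hence the Betti numbers are b_0 = 1, b_1 = 1, b_2 = 0.

b_0 = 1, b_1 = 1, b_2 = 0.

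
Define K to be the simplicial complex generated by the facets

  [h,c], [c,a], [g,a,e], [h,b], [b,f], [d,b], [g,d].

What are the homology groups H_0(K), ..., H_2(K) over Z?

H_0 = Z,  H_1 = Z,  H_2 = 0.

We work with the vertex ordering a < b < c < d < e < f < g < h. The simplices of K, each written with vertices in increasing order, are:

  0-simplices (8): a, b, c, d, e, f, g, h
  1-simplices (9): ac, ae, ag, bd, bf, bh, ch, dg, eg
  2-simplices (1): aeg

Hence C_0 ≅ Z^8, C_1 ≅ Z^9, C_2 ≅ Z^1.

∂_1: C_1 → C_0 is given by ∂[p,q] = [q] − [p]. For instance
  ∂ac = c − a.
As a 8×9 matrix over Z this has rank 7, with invariant factors (1,1,1,1,1,1,1).

∂_2: C_2 → C_1 acts by ∂[p,q,r] = [q,r] − [p,r] + [p,q]. For instance
  ∂aeg = eg − ag + ae.
The 9×1 boundary matrix has rank 1 and Smith normal form diag(1).

Reading off H_k = ker ∂_k / im ∂_{k+1}:

  H_0: rank C_0 − rank ∂_1 = 8 − 7 = 1, and the invariant factors of ∂_1 are all 1, so H_0 = Z.
  H_1: rank ker ∂_1 − rank ∂_2 = (9 − 7) − 1 = 1, and the invariant factors of ∂_2 are all 1, so H_1 = Z.
  H_2: rank ker ∂_2 − rank ∂_3 = (1 − 1) − 0 = 0, and there is no ∂_3, so H_2 = 0.

As a check, the Euler characteristic is 8 − 9 + 1 = 0, which agrees with 1 − 1 + 0 = 0.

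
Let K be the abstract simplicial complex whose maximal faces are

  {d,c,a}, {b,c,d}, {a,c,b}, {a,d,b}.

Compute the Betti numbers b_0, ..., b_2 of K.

We work with the vertex ordering a < b < c < d. The simplices of K, each written with vertices in increasing order, are:

  0-simplices (4): a, b, c, d
  1-simplices (6): ab, ac, ad, bc, bd, cd
  2-simplices (4): abc, abd, acd, bcd

Hence C_0 ≅ Z^4, C_1 ≅ Z^6, C_2 ≅ Z^4.

The boundary map ∂_1: C_1 → C_0 maps an edge to its endpoints' difference, ∂[p,q] = q − p. For instance
  ∂bd = d − b.
This gives a 4×6 integer matrix of rank 3; reducing to Smith normal form yields diagonal entries (1,1,1).

The boundary map ∂_2: C_2 → C_1 sends each 2-simplex [p,q,r] to [q,r] − [p,r] + [p,q]. For instance
  ∂acd = cd − ad + ac,
  ∂abc = bc − ac + ab.
This gives a 6×4 integer matrix of rank 3; reducing to Smith normal form yields diagonal entries (1,1,1).

Computing H_k = (kernel of ∂_k) / (image of ∂_{k+1}):

  H_0: rank C_0 − rank ∂_1 = 4 − 3 = 1, and the invariant factors of ∂_1 are all 1, so H_0 ≅ Z.
  H_1: rank ker ∂_1 − rank ∂_2 = (6 − 3) − 3 = 0, and the invariant factors of ∂_2 are all 1, so H_1 ≅ 0.
  H_2: rank ker ∂_2 − rank ∂_3 = (4 − 3) − 0 = 1, and there is no ∂_3, so H_2 ≅ Z.

As a check, the Euler characteristic is 4 − 6 + 4 = 2, which agrees with 1 − 0 + 1 = 2.

Hence the Betti numbers are b_0 = 1, b_1 = 0, b_2 = 1.

b_0 = 1, b_1 = 0, b_2 = 1.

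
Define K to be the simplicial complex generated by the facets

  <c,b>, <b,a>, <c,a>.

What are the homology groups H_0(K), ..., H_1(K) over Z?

H_0 = Z,  H_1 = Z.

Take the total order a < b < c on the vertex set. Then K (dimension 1) consists of the simplices:

  0-simplices (3): a, b, c
  1-simplices (3): ab, ac, bc

Hence C_0 ≅ Z^3, C_1 ≅ Z^3.

∂_1: C_1 → C_0 sends each edge [p,q] (with p < q) to q − p. For instance
  ∂ac = c − a.
As a 3×3 matrix over Z this has rank 2, with invariant factors (1,1).

Reading off H_k = ker ∂_k / im ∂_{k+1}:

  H_0: rank C_0 − rank ∂_1 = 3 − 2 = 1, and the invariant factors of ∂_1 are all 1, so H_0 ≅ Z.
  H_1: rank ker ∂_1 − rank ∂_2 = (3 − 2) − 0 = 1, and there is no ∂_2, so H_1 ≅ Z.

(K is a triangulation of the circle S^1.)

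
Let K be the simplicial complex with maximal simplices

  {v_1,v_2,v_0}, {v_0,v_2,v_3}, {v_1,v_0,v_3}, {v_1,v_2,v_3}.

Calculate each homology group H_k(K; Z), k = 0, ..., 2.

H_0 = Z,  H_1 = 0,  H_2 = Z.

Fix the vertex order v_0 < v_1 < v_2 < v_3 and write every simplex with vertices in increasing order. Then dim K = 2 and the simplices of K are:

  0-simplices (4): [v_0], [v_1], [v_2], [v_3]
  1-simplices (6): [v_0,v_1], [v_0,v_2], [v_0,v_3], [v_1,v_2], [v_1,v_3], [v_2,v_3]
  2-simplices (4): [v_0,v_1,v_2], [v_0,v_1,v_3], [v_0,v_2,v_3], [v_1,v_2,v_3]

Hence C_0 ≅ Z^4, C_1 ≅ Z^6, C_2 ≅ Z^4.

∂_1: C_1 → C_0 sends each edge [p,q] (with p < q) to q − p. For instance
  ∂[v_0,v_3] = [v_3] − [v_0].
As a 4×6 matrix over Z this has rank 3, with invariant factors (1,1,1).

The boundary map ∂_2: C_2 → C_1 maps a triangle to the signed sum of its edges. For instance
  ∂[v_1,v_2,v_3] = [v_2,v_3] − [v_1,v_3] + [v_1,v_2],
  ∂[v_0,v_2,v_3] = [v_2,v_3] − [v_0,v_3] + [v_0,v_2].
The 6×4 boundary matrix has rank 3 and Smith normal form diag(1,1,1).

From H_k ≅ ker(∂_k) / im(∂_{k+1}) we obtain:

  H_0: rank C_0 − rank ∂_1 = 4 − 3 = 1, and the invariant factors of ∂_1 are all 1, so H_0 = Z.
  H_1: rank ker ∂_1 − rank ∂_2 = (6 − 3) − 3 = 0, and the invariant factors of ∂_2 are all 1, so H_1 = 0.
  H_2: rank ker ∂_2 − rank ∂_3 = (4 − 3) − 0 = 1, and there is no ∂_3, so H_2 = Z.

(K is a triangulation of the 2-sphere S^2.)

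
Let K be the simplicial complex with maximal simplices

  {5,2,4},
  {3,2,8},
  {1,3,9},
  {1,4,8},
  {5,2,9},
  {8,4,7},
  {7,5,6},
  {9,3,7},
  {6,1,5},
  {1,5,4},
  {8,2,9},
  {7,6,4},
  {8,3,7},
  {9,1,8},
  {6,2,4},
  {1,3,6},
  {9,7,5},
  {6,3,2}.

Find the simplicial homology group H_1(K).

H_1 ≅ Z ⊕ Z/2Z.

K has 9 vertices, 27 edges, 18 triangles.
rank ∂_1 = 8, rank ∂_2 = 18 ⇒ b_1 = 27 − 8 − 18 = 1; ∂_2 has invariant factor(s) [2] giving torsion. So H_1 = Z ⊕ Z/2Z.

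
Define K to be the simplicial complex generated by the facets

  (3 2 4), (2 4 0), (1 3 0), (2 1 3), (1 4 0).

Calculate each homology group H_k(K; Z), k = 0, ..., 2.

Take the total order 0 < 1 < 2 < 3 < 4 on the vertex set. Then K (dimension 2) consists of the simplices:

  0-simplices (5): [0], [1], [2], [3], [4]
  1-simplices (10): [0,1], [0,2], [0,3], [0,4], [1,2], [1,3], [1,4], [2,3], [2,4], [3,4]
  2-simplices (5): [0,1,3], [0,1,4], [0,2,4], [1,2,3], [2,3,4]

Hence C_0 ≅ Z^5, C_1 ≅ Z^10, C_2 ≅ Z^5.

∂_1: C_1 → C_0 sends each edge [p,q] (with p < q) to q − p. For instance
  ∂[0,3] = [3] − [0].
This gives a 5×10 integer matrix of rank 4; reducing to Smith normal form yields diagonal entries (1,1,1,1).

Boundary ∂_2: C_2 → C_1 acts by ∂[p,q,r] = [q,r] − [p,r] + [p,q]. For instance
  ∂[1,2,3] = [2,3] − [1,3] + [1,2],
  ∂[2,3,4] = [3,4] − [2,4] + [2,3].
As a 10×5 matrix over Z this has rank 5, with invariant factors (1,1,1,1,1).

Now H_k = ker ∂_k / im ∂_{k+1}, so:

  H_0: rank C_0 − rank ∂_1 = 5 − 4 = 1, and the invariant factors of ∂_1 are all 1, so H_0 = Z.
  H_1: rank ker ∂_1 − rank ∂_2 = (10 − 4) − 5 = 1, and the invariant factors of ∂_2 are all 1, so H_1 = Z.
  H_2: rank ker ∂_2 − rank ∂_3 = (5 − 5) − 0 = 0, and there is no ∂_3, so H_2 = 0.

H_0 ≅ Z,  H_1 ≅ Z,  H_2 = 0.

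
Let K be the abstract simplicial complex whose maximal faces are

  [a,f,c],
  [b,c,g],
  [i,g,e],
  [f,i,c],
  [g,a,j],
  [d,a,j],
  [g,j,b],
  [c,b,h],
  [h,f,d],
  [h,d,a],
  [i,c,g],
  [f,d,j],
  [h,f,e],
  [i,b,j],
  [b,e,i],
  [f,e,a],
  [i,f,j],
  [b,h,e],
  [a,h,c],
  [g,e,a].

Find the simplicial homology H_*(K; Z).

H_0 = Z,  H_1 = Z ⊕ Z/2Z,  H_2 = 0.

K has 10 vertices, 30 edges, 20 triangles.
rank ∂_0 = 0, rank ∂_1 = 9 ⇒ b_0 = 10 − 0 − 9 = 1; all invariant factors of ∂_1 are 1 so no torsion. So H_0 ≅ Z.
rank ∂_1 = 9, rank ∂_2 = 20 ⇒ b_1 = 30 − 9 − 20 = 1; ∂_2 has invariant factor(s) [2] giving torsion. So H_1 ≅ Z ⊕ Z/2Z.
rank ∂_2 = 20, rank ∂_3 = 0 ⇒ b_2 = 20 − 20 − 0 = 0. So H_2 ≅ 0.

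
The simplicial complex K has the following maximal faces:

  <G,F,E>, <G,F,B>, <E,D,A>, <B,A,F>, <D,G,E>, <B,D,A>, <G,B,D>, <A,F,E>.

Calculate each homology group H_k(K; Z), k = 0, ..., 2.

Order the vertices as A < B < D < E < F < G. Listing each simplex with vertices in this order, K has dimension 2 with simplices:

  0-simplices (6): A, B, D, E, F, G
  1-simplices (12): AB, AD, AE, AF, BD, BF, BG, DE, DG, EF, EG, FG
  2-simplices (8): ABD, ABF, ADE, AEF, BDG, BFG, DEG, EFG

giving chain groups C_0 ≅ Z^6, C_1 ≅ Z^12, C_2 ≅ Z^8.

Boundary ∂_1: C_1 → C_0 maps an edge to its endpoints' difference, ∂[p,q] = q − p.
This gives a 6×12 integer matrix of rank 5; reducing to Smith normal form yields diagonal entries (1,1,1,1,1).

The boundary map ∂_2: C_2 → C_1 maps a triangle to the signed sum of its edges. For instance
  ∂EFG = FG − EG + EF,
  ∂BDG = DG − BG + BD.
As a 12×8 matrix over Z this has rank 7, with invariant factors (1,1,1,1,1,1,1).

From H_k ≅ ker(∂_k) / im(∂_{k+1}) we obtain:

  H_0: rank C_0 − rank ∂_1 = 6 − 5 = 1, and the invariant factors of ∂_1 are all 1, so H_0 = Z.
  H_1: rank ker ∂_1 − rank ∂_2 = (12 − 5) − 7 = 0, and the invariant factors of ∂_2 are all 1, so H_1 = 0.
  H_2: rank ker ∂_2 − rank ∂_3 = (8 − 7) − 0 = 1, and there is no ∂_3, so H_2 = Z.

H_0 ≅ Z,  H_1 = 0,  H_2 ≅ Z.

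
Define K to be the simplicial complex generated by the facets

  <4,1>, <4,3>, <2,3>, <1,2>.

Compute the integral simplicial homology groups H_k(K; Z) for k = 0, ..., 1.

H_0 = Z,  H_1 = Z.

Take the total order 1 < 2 < 3 < 4 on the vertex set. Then K (dimension 1) consists of the simplices:

  0-simplices (4): [1], [2], [3], [4]
  1-simplices (4): [1,2], [1,4], [2,3], [3,4]

so the chain groups are C_0 ≅ Z^4, C_1 ≅ Z^4.

∂_1: C_1 → C_0 maps an edge to its endpoints' difference, ∂[p,q] = q − p.
As a 4×4 matrix over Z this has rank 3, with invariant factors (1,1,1).

From H_k ≅ ker(∂_k) / im(∂_{k+1}) we obtain:

  H_0: rank C_0 − rank ∂_1 = 4 − 3 = 1, and the invariant factors of ∂_1 are all 1, so H_0 ≅ Z.
  H_1: rank ker ∂_1 − rank ∂_2 = (4 − 3) − 0 = 1, and there is no ∂_2, so H_1 ≅ Z.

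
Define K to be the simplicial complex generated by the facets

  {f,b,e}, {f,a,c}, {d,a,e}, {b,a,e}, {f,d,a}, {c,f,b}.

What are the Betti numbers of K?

b_0 = 1, b_1 = 1, b_2 = 0.

Take the total order a < b < c < d < e < f on the vertex set. Then K (dimension 2) consists of the simplices:

  0-simplices (6): a, b, c, d, e, f
  1-simplices (12): ab, ac, ad, ae, af, bc, be, bf, cf, de, df, ef
  2-simplices (6): abe, acf, ade, adf, bcf, bef

Hence C_0 ≅ Z^6, C_1 ≅ Z^12, C_2 ≅ Z^6.

The boundary map ∂_1: C_1 → C_0 is given by ∂[p,q] = [q] − [p]. For instance
  ∂df = f − d.
This gives a 6×12 integer matrix of rank 5; reducing to Smith normal form yields diagonal entries (1,1,1,1,1).

The boundary map ∂_2: C_2 → C_1 acts by ∂[p,q,r] = [q,r] − [p,r] + [p,q]. For instance
  ∂acf = cf − af + ac,
  ∂bcf = cf − bf + bc.
The resulting 12×6 matrix has rank 6, and its Smith normal form has invariant factors (1,1,1,1,1,1).

Reading off H_k = ker ∂_k / im ∂_{k+1}:

  H_0: rank C_0 − rank ∂_1 = 6 − 5 = 1, and the invariant factors of ∂_1 are all 1, so H_0 ≅ Z.
  H_1: rank ker ∂_1 − rank ∂_2 = (12 − 5) − 6 = 1, and the invariant factors of ∂_2 are all 1, so H_1 ≅ Z.
  H_2: rank ker ∂_2 − rank ∂_3 = (6 − 6) − 0 = 0, and there is no ∂_3, so H_2 ≅ 0.

Hence the Betti numbers are b_0 = 1, b_1 = 1, b_2 = 0.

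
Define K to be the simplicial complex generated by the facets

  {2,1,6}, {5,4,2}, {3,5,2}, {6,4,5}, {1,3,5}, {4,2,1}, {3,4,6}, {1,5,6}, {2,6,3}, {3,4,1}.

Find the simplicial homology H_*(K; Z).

H_0 = Z,  H_1 = Z/2,  H_2 = 0.

K has 6 vertices, 15 edges, 10 triangles.
rank ∂_0 = 0, rank ∂_1 = 5 ⇒ b_0 = 6 − 0 − 5 = 1; all invariant factors of ∂_1 are 1 so no torsion. So H_0 = Z.
rank ∂_1 = 5, rank ∂_2 = 10 ⇒ b_1 = 15 − 5 − 10 = 0; ∂_2 has invariant factor(s) [2] giving torsion. So H_1 = Z/2.
rank ∂_2 = 10, rank ∂_3 = 0 ⇒ b_2 = 10 − 10 − 0 = 0. So H_2 = 0.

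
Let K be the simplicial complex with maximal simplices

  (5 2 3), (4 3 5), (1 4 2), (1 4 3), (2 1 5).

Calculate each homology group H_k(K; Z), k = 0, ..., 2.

H_0 ≅ Z,  H_1 ≅ Z,  H_2 = 0.

We work with the vertex ordering 1 < 2 < 3 < 4 < 5. The simplices of K, each written with vertices in increasing order, are:

  0-simplices (5): [1], [2], [3], [4], [5]
  1-simplices (10): [1,2], [1,3], [1,4], [1,5], [2,3], [2,4], [2,5], [3,4], [3,5], [4,5]
  2-simplices (5): [1,2,4], [1,2,5], [1,3,4], [2,3,5], [3,4,5]

so the chain groups are C_0 ≅ Z^5, C_1 ≅ Z^10, C_2 ≅ Z^5.

Boundary ∂_1: C_1 → C_0 is given by ∂[p,q] = [q] − [p]. For instance
  ∂[2,5] = [5] − [2].
This gives a 5×10 integer matrix of rank 4; reducing to Smith normal form yields diagonal entries (1,1,1,1).

Boundary ∂_2: C_2 → C_1 acts by ∂[p,q,r] = [q,r] − [p,r] + [p,q]. For instance
  ∂[3,4,5] = [4,5] − [3,5] + [3,4],
  ∂[2,3,5] = [3,5] − [2,5] + [2,3].
As a 10×5 matrix over Z this has rank 5, with invariant factors (1,1,1,1,1).

Reading off H_k = ker ∂_k / im ∂_{k+1}:

  H_0: rank C_0 − rank ∂_1 = 5 − 4 = 1, and the invariant factors of ∂_1 are all 1, so H_0 ≅ Z.
  H_1: rank ker ∂_1 − rank ∂_2 = (10 − 4) − 5 = 1, and the invariant factors of ∂_2 are all 1, so H_1 ≅ Z.
  H_2: rank ker ∂_2 − rank ∂_3 = (5 − 5) − 0 = 0, and there is no ∂_3, so H_2 ≅ 0.

As a check, the Euler characteristic is 5 − 10 + 5 = 0, which agrees with 1 − 1 + 0 = 0.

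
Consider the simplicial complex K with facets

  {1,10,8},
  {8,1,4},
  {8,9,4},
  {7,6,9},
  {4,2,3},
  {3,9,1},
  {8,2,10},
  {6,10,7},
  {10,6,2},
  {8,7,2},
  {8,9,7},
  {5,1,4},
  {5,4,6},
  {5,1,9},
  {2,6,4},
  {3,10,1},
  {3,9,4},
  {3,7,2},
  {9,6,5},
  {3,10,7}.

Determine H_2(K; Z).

We work with the vertex ordering 1 < 2 < 3 < 4 < 5 < 6 < 7 < 8 < 9 < 10. The simplices of K, each written with vertices in increasing order, are:

  0-simplices (10): [1], [2], [3], [4], [5], [6], [7], [8], [9], [10]
  1-simplices (30): (30 of them)
  2-simplices (20): (20 of them)

giving chain groups C_0 ≅ Z^10, C_1 ≅ Z^30, C_2 ≅ Z^20.

∂_1: C_1 → C_0 sends each edge [p,q] (with p < q) to q − p. For instance
  ∂[6,7] = [7] − [6].
The 10×30 boundary matrix has rank 9 and Smith normal form diag(1,1,1,1,1,1,1,1,1).

∂_2: C_2 → C_1 acts by ∂[p,q,r] = [q,r] − [p,r] + [p,q]. For instance
  ∂[7,8,9] = [8,9] − [7,9] + [7,8],
  ∂[4,5,6] = [5,6] − [4,6] + [4,5].
As a 30×20 matrix over Z this has rank 20, with invariant factors (1,1,1,1,1,1,1,1,1,1,1,1,1,1,1,1,1,1,1,2).

Reading off H_k = ker ∂_k / im ∂_{k+1}:

  H_2: rank ker ∂_2 − rank ∂_3 = (20 − 20) − 0 = 0, and there is no ∂_3, so H_2 = 0.

(K is a triangulation of the Klein bottle.)

H_2 ≅ 0.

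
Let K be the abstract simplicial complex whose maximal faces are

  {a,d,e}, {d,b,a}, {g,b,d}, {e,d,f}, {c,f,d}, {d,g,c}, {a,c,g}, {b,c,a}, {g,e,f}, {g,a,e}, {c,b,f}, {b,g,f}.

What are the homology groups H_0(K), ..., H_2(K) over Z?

H_0 = Z,  H_1 = Z/2,  H_2 = 0.

Order the vertices as a < b < c < d < e < f < g. Listing each simplex with vertices in this order, K has dimension 2 with simplices:

  0-simplices (7): a, b, c, d, e, f, g
  1-simplices (18): ab, ac, ad, ae, ag, bc, bd, bf, bg, cd, cf, cg, de, df, dg, ef, eg, fg
  2-simplices (12): abc, abd, acg, ade, aeg, bcf, bdg, bfg, cdf, cdg, def, efg

Hence C_0 ≅ Z^7, C_1 ≅ Z^18, C_2 ≅ Z^12.

The boundary map ∂_1: C_1 → C_0 is given by ∂[p,q] = [q] − [p].
As a 7×18 matrix over Z this has rank 6, with invariant factors (1,1,1,1,1,1).

The boundary map ∂_2: C_2 → C_1 maps a triangle to the signed sum of its edges. For instance
  ∂abc = bc − ac + ab,
  ∂bcf = cf − bf + bc.
This gives a 18×12 integer matrix of rank 12; reducing to Smith normal form yields diagonal entries (1,1,1,1,1,1,1,1,1,1,1,2).

From H_k ≅ ker(∂_k) / im(∂_{k+1}) we obtain:

  H_0: rank C_0 − rank ∂_1 = 7 − 6 = 1, and the invariant factors of ∂_1 are all 1, so H_0 ≅ Z.
  H_1: rank ker ∂_1 − rank ∂_2 = (18 − 6) − 12 = 0, and ∂_2 has invariant factor 2 > 1, so H_1 ≅ Z/2.
  H_2: rank ker ∂_2 − rank ∂_3 = (12 − 12) − 0 = 0, and there is no ∂_3, so H_2 ≅ 0.

(K is a triangulation of the real projective plane RP^2.)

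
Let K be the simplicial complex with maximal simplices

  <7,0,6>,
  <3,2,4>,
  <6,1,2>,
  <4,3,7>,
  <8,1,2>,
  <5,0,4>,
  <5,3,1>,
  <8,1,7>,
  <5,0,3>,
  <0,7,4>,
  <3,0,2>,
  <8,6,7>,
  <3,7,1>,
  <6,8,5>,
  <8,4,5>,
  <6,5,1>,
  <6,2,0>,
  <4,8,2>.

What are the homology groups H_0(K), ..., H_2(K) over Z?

Order the vertices as 0 < 1 < 2 < 3 < 4 < 5 < 6 < 7 < 8. Listing each simplex with vertices in this order, K has dimension 2 with simplices:

  0-simplices (9): [0], [1], [2], [3], [4], [5], [6], [7], [8]
  1-simplices (27): (27 of them)
  2-simplices (18): [0,2,3], [0,2,6], [0,3,5], [0,4,5], [0,4,7], [0,6,7], [1,2,6], [1,2,8], [1,3,5], [1,3,7], [1,5,6], [1,7,8], [2,3,4], [2,4,8], [3,4,7], [4,5,8], [5,6,8], [6,7,8]

giving chain groups C_0 ≅ Z^9, C_1 ≅ Z^27, C_2 ≅ Z^18.

The boundary map ∂_1: C_1 → C_0 sends each edge [p,q] (with p < q) to q − p. For instance
  ∂[1,8] = [8] − [1].
The 9×27 boundary matrix has rank 8 and Smith normal form diag(1,1,1,1,1,1,1,1).

∂_2: C_2 → C_1 acts by ∂[p,q,r] = [q,r] − [p,r] + [p,q]. For instance
  ∂[2,4,8] = [4,8] − [2,8] + [2,4],
  ∂[0,3,5] = [3,5] − [0,5] + [0,3].
The 27×18 boundary matrix has rank 18 and Smith normal form diag(1,1,1,1,1,1,1,1,1,1,1,1,1,1,1,1,1,2).

Computing H_k = (kernel of ∂_k) / (image of ∂_{k+1}):

  H_0: rank C_0 − rank ∂_1 = 9 − 8 = 1, and the invariant factors of ∂_1 are all 1, so H_0 ≅ Z.
  H_1: rank ker ∂_1 − rank ∂_2 = (27 − 8) − 18 = 1, and ∂_2 has invariant factor 2 > 1, so H_1 ≅ Z ⊕ Z/2.
  H_2: rank ker ∂_2 − rank ∂_3 = (18 − 18) − 0 = 0, and there is no ∂_3, so H_2 ≅ 0.

H_0 = Z,  H_1 = Z ⊕ Z/2,  H_2 = 0.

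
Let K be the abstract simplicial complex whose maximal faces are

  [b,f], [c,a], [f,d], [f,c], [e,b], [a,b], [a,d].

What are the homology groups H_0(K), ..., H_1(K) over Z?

We work with the vertex ordering a < b < c < d < e < f. The simplices of K, each written with vertices in increasing order, are:

  0-simplices (6): a, b, c, d, e, f
  1-simplices (7): ab, ac, ad, be, bf, cf, df

giving chain groups C_0 ≅ Z^6, C_1 ≅ Z^7.

The boundary map ∂_1: C_1 → C_0 is given by ∂[p,q] = [q] − [p].
The resulting 6×7 matrix has rank 5, and its Smith normal form has invariant factors (1,1,1,1,1).

Reading off H_k = ker ∂_k / im ∂_{k+1}:

  H_0: rank C_0 − rank ∂_1 = 6 − 5 = 1, and the invariant factors of ∂_1 are all 1, so H_0 = Z.
  H_1: rank ker ∂_1 − rank ∂_2 = (7 − 5) − 0 = 2, and there is no ∂_2, so H_1 = Z^2.

H_0 ≅ Z,  H_1 ≅ Z^2.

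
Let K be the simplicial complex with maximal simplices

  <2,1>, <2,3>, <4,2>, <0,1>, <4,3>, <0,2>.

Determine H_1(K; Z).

Order the vertices as 0 < 1 < 2 < 3 < 4. Listing each simplex with vertices in this order, K has dimension 1 with simplices:

  0-simplices (5): [0], [1], [2], [3], [4]
  1-simplices (6): [0,1], [0,2], [1,2], [2,3], [2,4], [3,4]

Hence C_0 ≅ Z^5, C_1 ≅ Z^6.

∂_1: C_1 → C_0 is given by ∂[p,q] = [q] − [p].
As a 5×6 matrix over Z this has rank 4, with invariant factors (1,1,1,1).

Reading off H_k = ker ∂_k / im ∂_{k+1}:

  H_1: rank ker ∂_1 − rank ∂_2 = (6 − 4) − 0 = 2, and there is no ∂_2, so H_1 = Z^2.

(K is a triangulation of a wedge of 2 circles.)

H_1 ≅ Z^2.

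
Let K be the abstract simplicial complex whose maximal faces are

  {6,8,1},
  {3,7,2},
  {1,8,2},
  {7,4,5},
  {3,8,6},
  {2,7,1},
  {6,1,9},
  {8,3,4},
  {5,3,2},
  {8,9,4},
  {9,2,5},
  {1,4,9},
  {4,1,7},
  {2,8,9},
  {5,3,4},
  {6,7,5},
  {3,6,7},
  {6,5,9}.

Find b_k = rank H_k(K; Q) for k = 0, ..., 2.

b_0 = 1, b_1 = 1, b_2 = 0.

Fix the vertex order 1 < 2 < 3 < 4 < 5 < 6 < 7 < 8 < 9 and write every simplex with vertices in increasing order. Then dim K = 2 and the simplices of K are:

  0-simplices (9): [1], [2], [3], [4], [5], [6], [7], [8], [9]
  1-simplices (27): (27 of them)
  2-simplices (18): [1,2,7], [1,2,8], [1,4,7], [1,4,9], [1,6,8], [1,6,9], [2,3,5], [2,3,7], [2,5,9], [2,8,9], [3,4,5], [3,4,8], [3,6,7], [3,6,8], [4,5,7], [4,8,9], [5,6,7], [5,6,9]

giving chain groups C_0 ≅ Z^9, C_1 ≅ Z^27, C_2 ≅ Z^18.

The boundary map ∂_1: C_1 → C_0 is given by ∂[p,q] = [q] − [p]. For instance
  ∂[5,6] = [6] − [5].
The resulting 9×27 matrix has rank 8, and its Smith normal form has invariant factors (1,1,1,1,1,1,1,1).

The boundary map ∂_2: C_2 → C_1 maps a triangle to the signed sum of its edges. For instance
  ∂[1,2,7] = [2,7] − [1,7] + [1,2],
  ∂[4,8,9] = [8,9] − [4,9] + [4,8].
The 27×18 boundary matrix has rank 18 and Smith normal form diag(1,1,1,1,1,1,1,1,1,1,1,1,1,1,1,1,1,2).

Now H_k = ker ∂_k / im ∂_{k+1}, so:

  H_0: rank C_0 − rank ∂_1 = 9 − 8 = 1, and the invariant factors of ∂_1 are all 1, so H_0 = Z.
  H_1: rank ker ∂_1 − rank ∂_2 = (27 − 8) − 18 = 1, and ∂_2 has invariant factor 2 > 1, so H_1 = Z × Z/2.
  H_2: rank ker ∂_2 − rank ∂_3 = (18 − 18) − 0 = 0, and there is no ∂_3, so H_2 = 0.

(K is a triangulation of the Klein bottle.)

Hence the Betti numbers are b_0 = 1, b_1 = 1, b_2 = 0.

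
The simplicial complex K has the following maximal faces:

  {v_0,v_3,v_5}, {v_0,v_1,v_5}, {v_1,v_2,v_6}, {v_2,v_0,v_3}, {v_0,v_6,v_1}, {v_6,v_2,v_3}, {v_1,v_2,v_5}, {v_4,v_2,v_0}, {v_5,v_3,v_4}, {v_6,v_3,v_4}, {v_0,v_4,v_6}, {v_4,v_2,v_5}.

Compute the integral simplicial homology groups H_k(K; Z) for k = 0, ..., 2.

We work with the vertex ordering v_0 < v_1 < v_2 < v_3 < v_4 < v_5 < v_6. The simplices of K, each written with vertices in increasing order, are:

  0-simplices (7): [v_0], [v_1], [v_2], [v_3], [v_4], [v_5], [v_6]
  1-simplices (18): (18 of them)
  2-simplices (12): (12 of them)

so the chain groups are C_0 ≅ Z^7, C_1 ≅ Z^18, C_2 ≅ Z^12.

Boundary ∂_1: C_1 → C_0 is given by ∂[p,q] = [q] − [p]. For instance
  ∂[v_0,v_6] = [v_6] − [v_0].
The resulting 7×18 matrix has rank 6, and its Smith normal form has invariant factors (1,1,1,1,1,1).

The boundary map ∂_2: C_2 → C_1 acts by ∂[p,q,r] = [q,r] − [p,r] + [p,q]. For instance
  ∂[v_1,v_2,v_5] = [v_2,v_5] − [v_1,v_5] + [v_1,v_2],
  ∂[v_0,v_1,v_6] = [v_1,v_6] − [v_0,v_6] + [v_0,v_1].
As a 18×12 matrix over Z this has rank 12, with invariant factors (1,1,1,1,1,1,1,1,1,1,1,2).

Reading off H_k = ker ∂_k / im ∂_{k+1}:

  H_0: rank C_0 − rank ∂_1 = 7 − 6 = 1, and the invariant factors of ∂_1 are all 1, so H_0 ≅ Z.
  H_1: rank ker ∂_1 − rank ∂_2 = (18 − 6) − 12 = 0, and ∂_2 has invariant factor 2 > 1, so H_1 ≅ Z/2Z.
  H_2: rank ker ∂_2 − rank ∂_3 = (12 − 12) − 0 = 0, and there is no ∂_3, so H_2 ≅ 0.

H_0 ≅ Z,  H_1 ≅ Z/2Z,  H_2 = 0.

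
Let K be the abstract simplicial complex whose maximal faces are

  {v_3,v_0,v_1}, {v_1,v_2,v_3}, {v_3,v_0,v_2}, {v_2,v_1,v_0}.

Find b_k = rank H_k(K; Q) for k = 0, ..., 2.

b_0 = 1, b_1 = 0, b_2 = 1.

Take the total order v_0 < v_1 < v_2 < v_3 on the vertex set. Then K (dimension 2) consists of the simplices:

  0-simplices (4): [v_0], [v_1], [v_2], [v_3]
  1-simplices (6): [v_0,v_1], [v_0,v_2], [v_0,v_3], [v_1,v_2], [v_1,v_3], [v_2,v_3]
  2-simplices (4): [v_0,v_1,v_2], [v_0,v_1,v_3], [v_0,v_2,v_3], [v_1,v_2,v_3]

giving chain groups C_0 ≅ Z^4, C_1 ≅ Z^6, C_2 ≅ Z^4.

∂_1: C_1 → C_0 is given by ∂[p,q] = [q] − [p].
This gives a 4×6 integer matrix of rank 3; reducing to Smith normal form yields diagonal entries (1,1,1).

The boundary map ∂_2: C_2 → C_1 acts by ∂[p,q,r] = [q,r] − [p,r] + [p,q]. For instance
  ∂[v_1,v_2,v_3] = [v_2,v_3] − [v_1,v_3] + [v_1,v_2],
  ∂[v_0,v_1,v_2] = [v_1,v_2] − [v_0,v_2] + [v_0,v_1].
As a 6×4 matrix over Z this has rank 3, with invariant factors (1,1,1).

Now H_k = ker ∂_k / im ∂_{k+1}, so:

  H_0: rank C_0 − rank ∂_1 = 4 − 3 = 1, and the invariant factors of ∂_1 are all 1, so H_0 = Z.
  H_1: rank ker ∂_1 − rank ∂_2 = (6 − 3) − 3 = 0, and the invariant factors of ∂_2 are all 1, so H_1 = 0.
  H_2: rank ker ∂_2 − rank ∂_3 = (4 − 3) − 0 = 1, and there is no ∂_3, so H_2 = Z.

Hence the Betti numbers are b_0 = 1, b_1 = 0, b_2 = 1.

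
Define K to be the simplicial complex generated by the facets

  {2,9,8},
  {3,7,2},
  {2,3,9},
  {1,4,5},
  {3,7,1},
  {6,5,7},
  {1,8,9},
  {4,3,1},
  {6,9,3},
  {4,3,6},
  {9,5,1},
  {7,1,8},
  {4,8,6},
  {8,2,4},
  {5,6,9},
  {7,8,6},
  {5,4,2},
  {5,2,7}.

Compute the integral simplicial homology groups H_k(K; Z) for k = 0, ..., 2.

Order the vertices as 1 < 2 < 3 < 4 < 5 < 6 < 7 < 8 < 9. Listing each simplex with vertices in this order, K has dimension 2 with simplices:

  0-simplices (9): [1], [2], [3], [4], [5], [6], [7], [8], [9]
  1-simplices (27): (27 of them)
  2-simplices (18): [1,3,4], [1,3,7], [1,4,5], [1,5,9], [1,7,8], [1,8,9], [2,3,7], [2,3,9], [2,4,5], [2,4,8], [2,5,7], [2,8,9], [3,4,6], [3,6,9], [4,6,8], [5,6,7], [5,6,9], [6,7,8]

giving chain groups C_0 ≅ Z^9, C_1 ≅ Z^27, C_2 ≅ Z^18.

Boundary ∂_1: C_1 → C_0 maps an edge to its endpoints' difference, ∂[p,q] = q − p.
The resulting 9×27 matrix has rank 8, and its Smith normal form has invariant factors (1,1,1,1,1,1,1,1).

∂_2: C_2 → C_1 acts by ∂[p,q,r] = [q,r] − [p,r] + [p,q]. For instance
  ∂[2,4,8] = [4,8] − [2,8] + [2,4],
  ∂[1,7,8] = [7,8] − [1,8] + [1,7].
The resulting 27×18 matrix has rank 17, and its Smith normal form has invariant factors (1,1,1,1,1,1,1,1,1,1,1,1,1,1,1,1,1).

Now H_k = ker ∂_k / im ∂_{k+1}, so:

  H_0: rank C_0 − rank ∂_1 = 9 − 8 = 1, and the invariant factors of ∂_1 are all 1, so H_0 ≅ Z.
  H_1: rank ker ∂_1 − rank ∂_2 = (27 − 8) − 17 = 2, and the invariant factors of ∂_2 are all 1, so H_1 ≅ Z^2.
  H_2: rank ker ∂_2 − rank ∂_3 = (18 − 17) − 0 = 1, and there is no ∂_3, so H_2 ≅ Z.

As a check, the Euler characteristic is 9 − 27 + 18 = 0, which agrees with 1 − 2 + 1 = 0.
(K is a triangulation of the torus T^2.)

H_0 = Z,  H_1 = Z^2,  H_2 = Z.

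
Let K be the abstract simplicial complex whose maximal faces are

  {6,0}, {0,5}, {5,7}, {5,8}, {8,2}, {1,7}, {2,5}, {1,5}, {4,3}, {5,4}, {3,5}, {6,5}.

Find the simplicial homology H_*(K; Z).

K has 9 vertices, 12 edges.
rank ∂_0 = 0, rank ∂_1 = 8 ⇒ b_0 = 9 − 0 − 8 = 1; all invariant factors of ∂_1 are 1 so no torsion. So H_0 ≅ Z.
rank ∂_1 = 8, rank ∂_2 = 0 ⇒ b_1 = 12 − 8 − 0 = 4. So H_1 ≅ Z^4.

H_0 = Z,  H_1 = Z^4.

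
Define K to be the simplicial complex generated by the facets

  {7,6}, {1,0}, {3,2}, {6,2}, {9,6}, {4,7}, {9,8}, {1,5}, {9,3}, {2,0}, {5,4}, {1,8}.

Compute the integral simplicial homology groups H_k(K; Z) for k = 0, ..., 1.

H_0 = Z,  H_1 = Z^3.

Order the vertices as 0 < 1 < 2 < 3 < 4 < 5 < 6 < 7 < 8 < 9. Listing each simplex with vertices in this order, K has dimension 1 with simplices:

  0-simplices (10): [0], [1], [2], [3], [4], [5], [6], [7], [8], [9]
  1-simplices (12): [0,1], [0,2], [1,5], [1,8], [2,3], [2,6], [3,9], [4,5], [4,7], [6,7], [6,9], [8,9]

giving chain groups C_0 ≅ Z^10, C_1 ≅ Z^12.

Boundary ∂_1: C_1 → C_0 is given by ∂[p,q] = [q] − [p]. For instance
  ∂[4,7] = [7] − [4].
As a 10×12 matrix over Z this has rank 9, with invariant factors (1,1,1,1,1,1,1,1,1).

From H_k ≅ ker(∂_k) / im(∂_{k+1}) we obtain:

  H_0: rank C_0 − rank ∂_1 = 10 − 9 = 1, and the invariant factors of ∂_1 are all 1, so H_0 = Z.
  H_1: rank ker ∂_1 − rank ∂_2 = (12 − 9) − 0 = 3, and there is no ∂_2, so H_1 = Z^3.

As a check, the Euler characteristic is 10 − 12 = -2, which agrees with 1 − 3 = -2.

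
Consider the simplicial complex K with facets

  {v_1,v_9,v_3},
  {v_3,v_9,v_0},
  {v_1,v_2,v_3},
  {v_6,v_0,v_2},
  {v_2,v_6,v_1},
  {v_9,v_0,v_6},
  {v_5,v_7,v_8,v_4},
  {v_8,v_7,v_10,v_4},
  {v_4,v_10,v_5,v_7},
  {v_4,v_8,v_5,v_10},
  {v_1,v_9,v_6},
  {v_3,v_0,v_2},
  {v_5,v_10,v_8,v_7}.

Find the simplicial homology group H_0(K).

We work with the vertex ordering v_0 < v_1 < v_2 < v_3 < v_4 < v_5 < v_6 < v_7 < v_8 < v_9 < v_10. The simplices of K, each written with vertices in increasing order, are:

  0-simplices (11): [v_0], [v_1], [v_2], [v_3], [v_4], [v_5], [v_6], [v_7], [v_8], [v_9], [v_10]
  1-simplices (22): (22 of them)
  2-simplices (18): (18 of them)
  3-simplices (5): [v_4,v_5,v_7,v_8], [v_4,v_5,v_7,v_10], [v_4,v_5,v_8,v_10], [v_4,v_7,v_8,v_10], [v_5,v_7,v_8,v_10]

so the chain groups are C_0 ≅ Z^11, C_1 ≅ Z^22, C_2 ≅ Z^18, C_3 ≅ Z^5.

Boundary ∂_1: C_1 → C_0 maps an edge to its endpoints' difference, ∂[p,q] = q − p. For instance
  ∂[v_4,v_5] = [v_5] − [v_4].
As a 11×22 matrix over Z this has rank 9, with invariant factors (1,1,1,1,1,1,1,1,1).

Boundary ∂_2: C_2 → C_1 sends each 2-simplex [p,q,r] to [q,r] − [p,r] + [p,q]. For instance
  ∂[v_4,v_5,v_10] = [v_5,v_10] − [v_4,v_10] + [v_4,v_5],
  ∂[v_1,v_2,v_3] = [v_2,v_3] − [v_1,v_3] + [v_1,v_2].
This gives a 22×18 integer matrix of rank 13; reducing to Smith normal form yields diagonal entries (1,1,1,1,1,1,1,1,1,1,1,1,1).

The boundary map ∂_3: C_3 → C_2 sends each 3-simplex σ to the alternating sum Σ_i (−1)^i (σ with its i-th vertex removed). For instance
  ∂[v_5,v_7,v_8,v_10] = [v_7,v_8,v_10] − [v_5,v_8,v_10] + [v_5,v_7,v_10] − [v_5,v_7,v_8],
  ∂[v_4,v_5,v_7,v_10] = [v_5,v_7,v_10] − [v_4,v_7,v_10] + [v_4,v_5,v_10] − [v_4,v_5,v_7].
The 18×5 boundary matrix has rank 4 and Smith normal form diag(1,1,1,1).

From H_k ≅ ker(∂_k) / im(∂_{k+1}) we obtain:

  H_0: rank C_0 − rank ∂_1 = 11 − 9 = 2, and the invariant factors of ∂_1 are all 1, so H_0 = Z^2.

H_0 = Z^2.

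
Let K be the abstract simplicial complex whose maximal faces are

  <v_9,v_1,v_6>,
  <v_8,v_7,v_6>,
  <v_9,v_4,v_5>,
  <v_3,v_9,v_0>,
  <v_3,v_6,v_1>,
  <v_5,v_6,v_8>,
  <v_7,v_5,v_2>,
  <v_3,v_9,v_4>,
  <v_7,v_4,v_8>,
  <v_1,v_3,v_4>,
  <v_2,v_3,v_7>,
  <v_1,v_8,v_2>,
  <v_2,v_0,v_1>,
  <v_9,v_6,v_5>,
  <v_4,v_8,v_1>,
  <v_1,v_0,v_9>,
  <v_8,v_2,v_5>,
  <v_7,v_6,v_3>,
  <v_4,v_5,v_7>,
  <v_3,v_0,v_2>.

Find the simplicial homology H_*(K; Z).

H_0 = Z,  H_1 = Z ⊕ Z/2,  H_2 = 0.

Take the total order v_0 < v_1 < v_2 < v_3 < v_4 < v_5 < v_6 < v_7 < v_8 < v_9 on the vertex set. Then K (dimension 2) consists of the simplices:

  0-simplices (10): [v_0], [v_1], [v_2], [v_3], [v_4], [v_5], [v_6], [v_7], [v_8], [v_9]
  1-simplices (30): (30 of them)
  2-simplices (20): (20 of them)

giving chain groups C_0 ≅ Z^10, C_1 ≅ Z^30, C_2 ≅ Z^20.

The boundary map ∂_1: C_1 → C_0 maps an edge to its endpoints' difference, ∂[p,q] = q − p. For instance
  ∂[v_0,v_1] = [v_1] − [v_0].
As a 10×30 matrix over Z this has rank 9, with invariant factors (1,1,1,1,1,1,1,1,1).

The boundary map ∂_2: C_2 → C_1 maps a triangle to the signed sum of its edges. For instance
  ∂[v_1,v_3,v_6] = [v_3,v_6] − [v_1,v_6] + [v_1,v_3],
  ∂[v_5,v_6,v_8] = [v_6,v_8] − [v_5,v_8] + [v_5,v_6].
This gives a 30×20 integer matrix of rank 20; reducing to Smith normal form yields diagonal entries (1,1,1,1,1,1,1,1,1,1,1,1,1,1,1,1,1,1,1,2).

Computing H_k = (kernel of ∂_k) / (image of ∂_{k+1}):

  H_0: rank C_0 − rank ∂_1 = 10 − 9 = 1, and the invariant factors of ∂_1 are all 1, so H_0 = Z.
  H_1: rank ker ∂_1 − rank ∂_2 = (30 − 9) − 20 = 1, and ∂_2 has invariant factor 2 > 1, so H_1 = Z ⊕ Z/2.
  H_2: rank ker ∂_2 − rank ∂_3 = (20 − 20) − 0 = 0, and there is no ∂_3, so H_2 = 0.

As a check, the Euler characteristic is 10 − 30 + 20 = 0, which agrees with 1 − 1 + 0 = 0.
(K is a triangulation of the Klein bottle.)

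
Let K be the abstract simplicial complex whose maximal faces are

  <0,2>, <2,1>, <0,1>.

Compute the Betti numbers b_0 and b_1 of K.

b_0 = 1, b_1 = 1.

Take the total order 0 < 1 < 2 on the vertex set. Then K (dimension 1) consists of the simplices:

  0-simplices (3): [0], [1], [2]
  1-simplices (3): [0,1], [0,2], [1,2]

giving chain groups C_0 ≅ Z^3, C_1 ≅ Z^3.

The boundary map ∂_1: C_1 → C_0 maps an edge to its endpoints' difference, ∂[p,q] = q − p. For instance
  ∂[0,1] = [1] − [0].
This gives a 3×3 integer matrix of rank 2; reducing to Smith normal form yields diagonal entries (1,1).

Computing H_k = (kernel of ∂_k) / (image of ∂_{k+1}):

  H_0: rank C_0 − rank ∂_1 = 3 − 2 = 1, and the invariant factors of ∂_1 are all 1, so H_0 = Z.
  H_1: rank ker ∂_1 − rank ∂_2 = (3 − 2) − 0 = 1, and there is no ∂_2, so H_1 = Z.

(K is a triangulation of the circle S^1.)

Hence the Betti numbers are b_0 = 1, b_1 = 1.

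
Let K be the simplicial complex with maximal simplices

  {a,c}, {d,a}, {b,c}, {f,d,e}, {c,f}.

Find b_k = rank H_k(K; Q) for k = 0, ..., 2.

b_0 = 1, b_1 = 1, b_2 = 0.

K has 6 vertices, 7 edges, 1 triangle.
rank ∂_0 = 0, rank ∂_1 = 5 ⇒ b_0 = 6 − 0 − 5 = 1; all invariant factors of ∂_1 are 1 so no torsion. So H_0 ≅ Z.
rank ∂_1 = 5, rank ∂_2 = 1 ⇒ b_1 = 7 − 5 − 1 = 1; all invariant factors of ∂_2 are 1 so no torsion. So H_1 ≅ Z.
rank ∂_2 = 1, rank ∂_3 = 0 ⇒ b_2 = 1 − 1 − 0 = 0. So H_2 ≅ 0.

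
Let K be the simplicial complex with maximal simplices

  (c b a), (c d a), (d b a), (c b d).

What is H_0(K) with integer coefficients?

Take the total order a < b < c < d on the vertex set. Then K (dimension 2) consists of the simplices:

  0-simplices (4): a, b, c, d
  1-simplices (6): ab, ac, ad, bc, bd, cd
  2-simplices (4): abc, abd, acd, bcd

so the chain groups are C_0 ≅ Z^4, C_1 ≅ Z^6, C_2 ≅ Z^4.

∂_1: C_1 → C_0 is given by ∂[p,q] = [q] − [p].
This gives a 4×6 integer matrix of rank 3; reducing to Smith normal form yields diagonal entries (1,1,1).

Boundary ∂_2: C_2 → C_1 acts by ∂[p,q,r] = [q,r] − [p,r] + [p,q]. For instance
  ∂bcd = cd − bd + bc,
  ∂acd = cd − ad + ac.
The resulting 6×4 matrix has rank 3, and its Smith normal form has invariant factors (1,1,1).

Reading off H_k = ker ∂_k / im ∂_{k+1}:

  H_0: rank C_0 − rank ∂_1 = 4 − 3 = 1, and the invariant factors of ∂_1 are all 1, so H_0 = Z.

(K is a triangulation of the 2-sphere S^2.)

H_0 ≅ Z.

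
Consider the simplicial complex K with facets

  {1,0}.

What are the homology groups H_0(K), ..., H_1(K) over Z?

H_0 = Z,  H_1 = 0.

We work with the vertex ordering 0 < 1. The simplices of K, each written with vertices in increasing order, are:

  0-simplices (2): [0], [1]
  1-simplices (1): [0,1]

so the chain groups are C_0 ≅ Z^2, C_1 ≅ Z^1.

Boundary ∂_1: C_1 → C_0 sends each edge [p,q] (with p < q) to q − p. For instance
  ∂[0,1] = [1] − [0].
This gives a 2×1 integer matrix of rank 1; reducing to Smith normal form yields diagonal entries (1).

Computing H_k = (kernel of ∂_k) / (image of ∂_{k+1}):

  H_0: rank C_0 − rank ∂_1 = 2 − 1 = 1, and the invariant factors of ∂_1 are all 1, so H_0 = Z.
  H_1: rank ker ∂_1 − rank ∂_2 = (1 − 1) − 0 = 0, and there is no ∂_2, so H_1 = 0.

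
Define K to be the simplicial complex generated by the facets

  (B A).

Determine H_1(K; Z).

Fix the vertex order A < B and write every simplex with vertices in increasing order. Then dim K = 1 and the simplices of K are:

  0-simplices (2): A, B
  1-simplices (1): AB

giving chain groups C_0 ≅ Z^2, C_1 ≅ Z^1.

Boundary ∂_1: C_1 → C_0 maps an edge to its endpoints' difference, ∂[p,q] = q − p. For instance
  ∂AB = B − A.
This gives a 2×1 integer matrix of rank 1; reducing to Smith normal form yields diagonal entries (1).

Computing H_k = (kernel of ∂_k) / (image of ∂_{k+1}):

  H_1: rank ker ∂_1 − rank ∂_2 = (1 − 1) − 0 = 0, and there is no ∂_2, so H_1 = 0.

(K is a triangulation of the 1-simplex.)

H_1 ≅ 0.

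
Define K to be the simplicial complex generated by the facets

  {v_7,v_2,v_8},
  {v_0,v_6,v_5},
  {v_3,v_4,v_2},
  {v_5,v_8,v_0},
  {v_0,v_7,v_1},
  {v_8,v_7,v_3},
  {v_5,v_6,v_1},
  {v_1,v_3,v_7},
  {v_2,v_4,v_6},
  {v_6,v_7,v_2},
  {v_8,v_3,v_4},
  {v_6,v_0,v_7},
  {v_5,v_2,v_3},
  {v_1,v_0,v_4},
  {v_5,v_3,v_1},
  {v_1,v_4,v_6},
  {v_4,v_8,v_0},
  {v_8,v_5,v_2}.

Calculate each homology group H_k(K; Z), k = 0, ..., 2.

H_0 ≅ Z,  H_1 ≅ Z ⊕ Z/2Z,  H_2 = 0.

We work with the vertex ordering v_0 < v_1 < v_2 < v_3 < v_4 < v_5 < v_6 < v_7 < v_8. The simplices of K, each written with vertices in increasing order, are:

  0-simplices (9): [v_0], [v_1], [v_2], [v_3], [v_4], [v_5], [v_6], [v_7], [v_8]
  1-simplices (27): (27 of them)
  2-simplices (18): (18 of them)

so the chain groups are C_0 ≅ Z^9, C_1 ≅ Z^27, C_2 ≅ Z^18.

∂_1: C_1 → C_0 is given by ∂[p,q] = [q] − [p].
As a 9×27 matrix over Z this has rank 8, with invariant factors (1,1,1,1,1,1,1,1).

The boundary map ∂_2: C_2 → C_1 maps a triangle to the signed sum of its edges. For instance
  ∂[v_2,v_5,v_8] = [v_5,v_8] − [v_2,v_8] + [v_2,v_5],
  ∂[v_0,v_4,v_8] = [v_4,v_8] − [v_0,v_8] + [v_0,v_4].
As a 27×18 matrix over Z this has rank 18, with invariant factors (1,1,1,1,1,1,1,1,1,1,1,1,1,1,1,1,1,2).

From H_k ≅ ker(∂_k) / im(∂_{k+1}) we obtain:

  H_0: rank C_0 − rank ∂_1 = 9 − 8 = 1, and the invariant factors of ∂_1 are all 1, so H_0 = Z.
  H_1: rank ker ∂_1 − rank ∂_2 = (27 − 8) − 18 = 1, and ∂_2 has invariant factor 2 > 1, so H_1 = Z ⊕ Z/2Z.
  H_2: rank ker ∂_2 − rank ∂_3 = (18 − 18) − 0 = 0, and there is no ∂_3, so H_2 = 0.

(K is a triangulation of the Klein bottle.)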